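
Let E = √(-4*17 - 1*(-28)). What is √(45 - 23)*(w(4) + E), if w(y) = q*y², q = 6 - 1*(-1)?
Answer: 2*√22*(56 + I*√10) ≈ 525.33 + 29.665*I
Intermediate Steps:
q = 7 (q = 6 + 1 = 7)
E = 2*I*√10 (E = √(-68 + 28) = √(-40) = 2*I*√10 ≈ 6.3246*I)
w(y) = 7*y²
√(45 - 23)*(w(4) + E) = √(45 - 23)*(7*4² + 2*I*√10) = √22*(7*16 + 2*I*√10) = √22*(112 + 2*I*√10)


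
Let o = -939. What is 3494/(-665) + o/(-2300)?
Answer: -1482353/305900 ≈ -4.8459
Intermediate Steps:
3494/(-665) + o/(-2300) = 3494/(-665) - 939/(-2300) = 3494*(-1/665) - 939*(-1/2300) = -3494/665 + 939/2300 = -1482353/305900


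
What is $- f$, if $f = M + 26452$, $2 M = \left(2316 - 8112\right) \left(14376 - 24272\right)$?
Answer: $-28705060$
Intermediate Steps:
$M = 28678608$ ($M = \frac{\left(2316 - 8112\right) \left(14376 - 24272\right)}{2} = \frac{\left(-5796\right) \left(-9896\right)}{2} = \frac{1}{2} \cdot 57357216 = 28678608$)
$f = 28705060$ ($f = 28678608 + 26452 = 28705060$)
$- f = \left(-1\right) 28705060 = -28705060$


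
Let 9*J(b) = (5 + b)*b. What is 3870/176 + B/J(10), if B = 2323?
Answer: 355011/2200 ≈ 161.37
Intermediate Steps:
J(b) = b*(5 + b)/9 (J(b) = ((5 + b)*b)/9 = (b*(5 + b))/9 = b*(5 + b)/9)
3870/176 + B/J(10) = 3870/176 + 2323/(((⅑)*10*(5 + 10))) = 3870*(1/176) + 2323/(((⅑)*10*15)) = 1935/88 + 2323/(50/3) = 1935/88 + 2323*(3/50) = 1935/88 + 6969/50 = 355011/2200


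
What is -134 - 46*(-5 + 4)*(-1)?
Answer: -180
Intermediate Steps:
-134 - 46*(-5 + 4)*(-1) = -134 - (-46)*(-1) = -134 - 46*1 = -134 - 46 = -180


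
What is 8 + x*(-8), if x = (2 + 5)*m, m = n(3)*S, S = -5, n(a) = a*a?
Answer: 2528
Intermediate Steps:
n(a) = a²
m = -45 (m = 3²*(-5) = 9*(-5) = -45)
x = -315 (x = (2 + 5)*(-45) = 7*(-45) = -315)
8 + x*(-8) = 8 - 315*(-8) = 8 + 2520 = 2528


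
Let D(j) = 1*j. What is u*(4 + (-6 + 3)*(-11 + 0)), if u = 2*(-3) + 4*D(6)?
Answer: 666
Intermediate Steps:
D(j) = j
u = 18 (u = 2*(-3) + 4*6 = -6 + 24 = 18)
u*(4 + (-6 + 3)*(-11 + 0)) = 18*(4 + (-6 + 3)*(-11 + 0)) = 18*(4 - 3*(-11)) = 18*(4 + 33) = 18*37 = 666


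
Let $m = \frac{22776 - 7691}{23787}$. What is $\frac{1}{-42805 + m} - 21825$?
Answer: $- \frac{22221941120037}{1018187450} \approx -21825.0$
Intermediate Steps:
$m = \frac{15085}{23787}$ ($m = 15085 \cdot \frac{1}{23787} = \frac{15085}{23787} \approx 0.63417$)
$\frac{1}{-42805 + m} - 21825 = \frac{1}{-42805 + \frac{15085}{23787}} - 21825 = \frac{1}{- \frac{1018187450}{23787}} - 21825 = - \frac{23787}{1018187450} - 21825 = - \frac{22221941120037}{1018187450}$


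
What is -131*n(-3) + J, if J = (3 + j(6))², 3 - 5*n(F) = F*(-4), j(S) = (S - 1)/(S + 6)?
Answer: 178181/720 ≈ 247.47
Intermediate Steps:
j(S) = (-1 + S)/(6 + S)
n(F) = ⅗ + 4*F/5 (n(F) = ⅗ - F*(-4)/5 = ⅗ - (-4)*F/5 = ⅗ + 4*F/5)
J = 1681/144 (J = (3 + (-1 + 6)/(6 + 6))² = (3 + 5/12)² = (41/12)² = 1681/144 ≈ 11.674)
-131*n(-3) + J = -131*(⅗ + (⅘)*(-3)) + 1681/144 = -131*(⅗ - 12/5) + 1681/144 = -131*(-9/5) + 1681/144 = 1179/5 + 1681/144 = 178181/720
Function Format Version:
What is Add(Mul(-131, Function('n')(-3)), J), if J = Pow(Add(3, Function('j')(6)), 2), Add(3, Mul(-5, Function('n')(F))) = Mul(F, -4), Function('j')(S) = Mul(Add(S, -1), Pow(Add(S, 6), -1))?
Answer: Rational(178181, 720) ≈ 247.47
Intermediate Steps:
Function('j')(S) = Mul(Pow(Add(6, S), -1), Add(-1, S)) (Function('j')(S) = Mul(Add(-1, S), Pow(Add(6, S), -1)) = Mul(Pow(Add(6, S), -1), Add(-1, S)))
Function('n')(F) = Add(Rational(3, 5), Mul(Rational(4, 5), F)) (Function('n')(F) = Add(Rational(3, 5), Mul(Rational(-1, 5), Mul(F, -4))) = Add(Rational(3, 5), Mul(Rational(-1, 5), Mul(-4, F))) = Add(Rational(3, 5), Mul(Rational(4, 5), F)))
J = Rational(1681, 144) (J = Pow(Add(3, Mul(Pow(Add(6, 6), -1), Add(-1, 6))), 2) = Pow(Add(3, Mul(Pow(12, -1), 5)), 2) = Pow(Add(3, Mul(Rational(1, 12), 5)), 2) = Pow(Add(3, Rational(5, 12)), 2) = Pow(Rational(41, 12), 2) = Rational(1681, 144) ≈ 11.674)
Add(Mul(-131, Function('n')(-3)), J) = Add(Mul(-131, Add(Rational(3, 5), Mul(Rational(4, 5), -3))), Rational(1681, 144)) = Add(Mul(-131, Add(Rational(3, 5), Rational(-12, 5))), Rational(1681, 144)) = Add(Mul(-131, Rational(-9, 5)), Rational(1681, 144)) = Add(Rational(1179, 5), Rational(1681, 144)) = Rational(178181, 720)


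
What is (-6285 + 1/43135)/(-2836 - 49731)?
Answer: 271103474/2267477545 ≈ 0.11956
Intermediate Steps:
(-6285 + 1/43135)/(-2836 - 49731) = (-6285 + 1/43135)/(-52567) = -271103474/43135*(-1/52567) = 271103474/2267477545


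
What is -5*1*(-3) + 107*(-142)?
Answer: -15179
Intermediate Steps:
-5*1*(-3) + 107*(-142) = -5*(-3) - 15194 = 15 - 15194 = -15179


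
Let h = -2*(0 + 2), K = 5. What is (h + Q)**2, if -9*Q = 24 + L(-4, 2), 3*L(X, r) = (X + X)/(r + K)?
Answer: 1567504/35721 ≈ 43.882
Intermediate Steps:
h = -4 (h = -2*2 = -4)
L(X, r) = 2*X/(3*(5 + r)) (L(X, r) = ((X + X)/(r + 5))/3 = ((2*X)/(5 + r))/3 = (2*X/(5 + r))/3 = 2*X/(3*(5 + r)))
Q = -496/189 (Q = -(24 + (2/3)*(-4)/(5 + 2))/9 = -(24 + (2/3)*(-4)/7)/9 = -(24 + (2/3)*(-4)*(1/7))/9 = -(24 - 8/21)/9 = -1/9*496/21 = -496/189 ≈ -2.6243)
(h + Q)**2 = (-4 - 496/189)**2 = (-1252/189)**2 = 1567504/35721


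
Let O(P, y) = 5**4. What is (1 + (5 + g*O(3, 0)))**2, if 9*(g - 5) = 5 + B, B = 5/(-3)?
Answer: 8242279369/729 ≈ 1.1306e+7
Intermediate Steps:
B = -5/3 (B = 5*(-1/3) = -5/3 ≈ -1.6667)
g = 145/27 (g = 5 + (5 - 5/3)/9 = 5 + (1/9)*(10/3) = 5 + 10/27 = 145/27 ≈ 5.3704)
O(P, y) = 625
(1 + (5 + g*O(3, 0)))**2 = (1 + (5 + (145/27)*625))**2 = (1 + (5 + 90625/27))**2 = (1 + 90760/27)**2 = (90787/27)**2 = 8242279369/729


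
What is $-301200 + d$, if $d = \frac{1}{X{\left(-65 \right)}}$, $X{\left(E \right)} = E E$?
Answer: $- \frac{1272569999}{4225} \approx -3.012 \cdot 10^{5}$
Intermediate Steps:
$X{\left(E \right)} = E^{2}$
$d = \frac{1}{4225}$ ($d = \frac{1}{\left(-65\right)^{2}} = \frac{1}{4225} \approx 0.00023669$)
$-301200 + d = -301200 + \frac{1}{4225} = - \frac{1272569999}{4225}$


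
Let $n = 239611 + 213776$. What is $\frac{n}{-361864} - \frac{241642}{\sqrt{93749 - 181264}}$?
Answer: $- \frac{453387}{361864} + \frac{241642 i \sqrt{87515}}{87515} \approx -1.2529 + 816.83 i$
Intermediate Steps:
$n = 453387$
$\frac{n}{-361864} - \frac{241642}{\sqrt{93749 - 181264}} = \frac{453387}{-361864} - \frac{241642}{\sqrt{93749 - 181264}} = 453387 \left(- \frac{1}{361864}\right) - \frac{241642}{\sqrt{-87515}} = - \frac{453387}{361864} - \frac{241642}{i \sqrt{87515}} = - \frac{453387}{361864} - 241642 \left(- \frac{i \sqrt{87515}}{87515}\right) = - \frac{453387}{361864} + \frac{241642 i \sqrt{87515}}{87515}$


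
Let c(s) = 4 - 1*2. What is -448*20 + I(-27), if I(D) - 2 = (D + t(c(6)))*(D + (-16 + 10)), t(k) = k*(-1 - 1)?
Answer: -7935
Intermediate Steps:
c(s) = 2 (c(s) = 4 - 2 = 2)
t(k) = -2*k (t(k) = k*(-2) = -2*k)
I(D) = 2 + (-6 + D)*(-4 + D) (I(D) = 2 + (D - 2*2)*(D + (-16 + 10)) = 2 + (D - 4)*(D - 6) = 2 + (-4 + D)*(-6 + D) = 2 + (-6 + D)*(-4 + D))
-448*20 + I(-27) = -448*20 + (26 + (-27)**2 - 10*(-27)) = -8960 + (26 + 729 + 270) = -8960 + 1025 = -7935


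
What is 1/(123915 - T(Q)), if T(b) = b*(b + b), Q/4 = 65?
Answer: -1/11285 ≈ -8.8613e-5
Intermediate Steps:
Q = 260 (Q = 4*65 = 260)
T(b) = 2*b**2 (T(b) = b*(2*b) = 2*b**2)
1/(123915 - T(Q)) = 1/(123915 - 2*260**2) = 1/(123915 - 2*67600) = 1/(123915 - 1*135200) = 1/(123915 - 135200) = 1/(-11285) = -1/11285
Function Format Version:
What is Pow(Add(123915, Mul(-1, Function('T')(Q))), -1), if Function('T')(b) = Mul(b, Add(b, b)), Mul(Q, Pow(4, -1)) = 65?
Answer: Rational(-1, 11285) ≈ -8.8613e-5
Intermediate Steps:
Q = 260 (Q = Mul(4, 65) = 260)
Function('T')(b) = Mul(2, Pow(b, 2)) (Function('T')(b) = Mul(b, Mul(2, b)) = Mul(2, Pow(b, 2)))
Pow(Add(123915, Mul(-1, Function('T')(Q))), -1) = Pow(Add(123915, Mul(-1, Mul(2, Pow(260, 2)))), -1) = Pow(Add(123915, Mul(-1, Mul(2, 67600))), -1) = Pow(Add(123915, Mul(-1, 135200)), -1) = Pow(Add(123915, -135200), -1) = Pow(-11285, -1) = Rational(-1, 11285)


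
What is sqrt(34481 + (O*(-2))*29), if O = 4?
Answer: sqrt(34249) ≈ 185.06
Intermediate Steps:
sqrt(34481 + (O*(-2))*29) = sqrt(34481 + (4*(-2))*29) = sqrt(34481 - 8*29) = sqrt(34481 - 232) = sqrt(34249)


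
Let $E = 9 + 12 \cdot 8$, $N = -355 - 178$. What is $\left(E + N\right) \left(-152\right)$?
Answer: $65056$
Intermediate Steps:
$N = -533$ ($N = -355 - 178 = -533$)
$E = 105$ ($E = 9 + 96 = 105$)
$\left(E + N\right) \left(-152\right) = \left(105 - 533\right) \left(-152\right) = \left(-428\right) \left(-152\right) = 65056$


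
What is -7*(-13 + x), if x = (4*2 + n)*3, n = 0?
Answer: -77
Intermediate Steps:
x = 24 (x = (4*2 + 0)*3 = (8 + 0)*3 = 8*3 = 24)
-7*(-13 + x) = -7*(-13 + 24) = -7*11 = -77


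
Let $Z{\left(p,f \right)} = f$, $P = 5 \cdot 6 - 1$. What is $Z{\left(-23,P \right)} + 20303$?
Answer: $20332$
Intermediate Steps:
$P = 29$ ($P = 30 - 1 = 29$)
$Z{\left(-23,P \right)} + 20303 = 29 + 20303 = 20332$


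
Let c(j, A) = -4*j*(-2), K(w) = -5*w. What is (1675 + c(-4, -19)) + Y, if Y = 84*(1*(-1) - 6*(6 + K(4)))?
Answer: 8615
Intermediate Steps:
c(j, A) = 8*j
Y = 6972 (Y = 84*(1*(-1) - 6*(6 - 5*4)) = 84*(-1 - 6*(6 - 20)) = 84*(-1 - 6*(-14)) = 84*(-1 - 1*(-84)) = 84*(-1 + 84) = 84*83 = 6972)
(1675 + c(-4, -19)) + Y = (1675 + 8*(-4)) + 6972 = (1675 - 32) + 6972 = 1643 + 6972 = 8615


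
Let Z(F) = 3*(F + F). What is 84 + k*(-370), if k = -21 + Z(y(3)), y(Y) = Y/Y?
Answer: 5634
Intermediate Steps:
y(Y) = 1
Z(F) = 6*F (Z(F) = 3*(2*F) = 6*F)
k = -15 (k = -21 + 6*1 = -21 + 6 = -15)
84 + k*(-370) = 84 - 15*(-370) = 84 + 5550 = 5634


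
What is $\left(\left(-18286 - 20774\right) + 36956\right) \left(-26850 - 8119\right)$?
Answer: $73574776$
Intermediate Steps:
$\left(\left(-18286 - 20774\right) + 36956\right) \left(-26850 - 8119\right) = \left(-39060 + 36956\right) \left(-34969\right) = \left(-2104\right) \left(-34969\right) = 73574776$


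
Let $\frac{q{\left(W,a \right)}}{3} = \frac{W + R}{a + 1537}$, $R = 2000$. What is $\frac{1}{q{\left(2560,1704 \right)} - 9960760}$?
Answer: $- \frac{3241}{32282809480} \approx -1.0039 \cdot 10^{-7}$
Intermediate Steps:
$q{\left(W,a \right)} = \frac{3 \left(2000 + W\right)}{1537 + a}$ ($q{\left(W,a \right)} = 3 \frac{W + 2000}{a + 1537} = 3 \frac{2000 + W}{1537 + a} = \frac{3 \left(2000 + W\right)}{1537 + a}$)
$\frac{1}{q{\left(2560,1704 \right)} - 9960760} = \frac{1}{\frac{3 \left(2000 + 2560\right)}{1537 + 1704} - 9960760} = \frac{1}{3 \cdot \frac{1}{3241} \cdot 4560 - 9960760} = \frac{1}{\frac{13680}{3241} - 9960760} = \frac{1}{- \frac{32282809480}{3241}} = - \frac{3241}{32282809480}$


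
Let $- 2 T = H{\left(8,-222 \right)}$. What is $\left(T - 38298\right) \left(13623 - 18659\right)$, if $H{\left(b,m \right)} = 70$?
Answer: $193044988$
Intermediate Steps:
$T = -35$ ($T = \left(- \frac{1}{2}\right) 70 = -35$)
$\left(T - 38298\right) \left(13623 - 18659\right) = \left(-35 - 38298\right) \left(13623 - 18659\right) = \left(-38333\right) \left(-5036\right) = 193044988$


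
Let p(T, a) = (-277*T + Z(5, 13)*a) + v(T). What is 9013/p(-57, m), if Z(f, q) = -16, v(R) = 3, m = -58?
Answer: 9013/16720 ≈ 0.53905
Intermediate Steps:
p(T, a) = 3 - 277*T - 16*a (p(T, a) = (-277*T - 16*a) + 3 = 3 - 277*T - 16*a)
9013/p(-57, m) = 9013/(3 - 277*(-57) - 16*(-58)) = 9013/(3 + 15789 + 928) = 9013/16720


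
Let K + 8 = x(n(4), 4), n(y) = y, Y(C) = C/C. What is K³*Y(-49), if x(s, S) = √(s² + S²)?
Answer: -1280 + 896*√2 ≈ -12.865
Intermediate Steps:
Y(C) = 1
x(s, S) = √(S² + s²)
K = -8 + 4*√2 (K = -8 + √(4² + 4²) = -8 + √(16 + 16) = -8 + √32 = -8 + 4*√2 ≈ -2.3431)
K³*Y(-49) = (-8 + 4*√2)³*1 = (-8 + 4*√2)³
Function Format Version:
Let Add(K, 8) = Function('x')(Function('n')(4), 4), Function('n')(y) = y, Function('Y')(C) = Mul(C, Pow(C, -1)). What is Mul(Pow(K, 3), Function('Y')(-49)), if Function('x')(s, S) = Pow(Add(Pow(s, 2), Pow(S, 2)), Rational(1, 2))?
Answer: Add(-1280, Mul(896, Pow(2, Rational(1, 2)))) ≈ -12.865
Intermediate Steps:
Function('Y')(C) = 1
Function('x')(s, S) = Pow(Add(Pow(S, 2), Pow(s, 2)), Rational(1, 2))
K = Add(-8, Mul(4, Pow(2, Rational(1, 2)))) (K = Add(-8, Pow(Add(Pow(4, 2), Pow(4, 2)), Rational(1, 2))) = Add(-8, Pow(Add(16, 16), Rational(1, 2))) = Add(-8, Pow(32, Rational(1, 2))) = Add(-8, Mul(4, Pow(2, Rational(1, 2)))) ≈ -2.3431)
Mul(Pow(K, 3), Function('Y')(-49)) = Mul(Pow(Add(-8, Mul(4, Pow(2, Rational(1, 2)))), 3), 1) = Pow(Add(-8, Mul(4, Pow(2, Rational(1, 2)))), 3)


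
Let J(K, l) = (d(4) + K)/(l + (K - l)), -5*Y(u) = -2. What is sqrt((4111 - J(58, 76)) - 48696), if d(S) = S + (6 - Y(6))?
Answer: I*sqrt(937424130)/145 ≈ 211.15*I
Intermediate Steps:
Y(u) = 2/5 (Y(u) = -1/5*(-2) = 2/5)
d(S) = 28/5 + S (d(S) = S + (6 - 1*2/5) = S + (6 - 2/5) = S + 28/5 = 28/5 + S)
J(K, l) = (48/5 + K)/K (J(K, l) = ((28/5 + 4) + K)/(l + (K - l)) = (48/5 + K)/K)
sqrt((4111 - J(58, 76)) - 48696) = sqrt((4111 - (48/5 + 58)/58) - 48696) = sqrt((4111 - 338/(58*5)) - 48696) = sqrt((4111 - 1*169/145) - 48696) = sqrt((4111 - 169/145) - 48696) = sqrt(595926/145 - 48696) = sqrt(-6464994/145) = I*sqrt(937424130)/145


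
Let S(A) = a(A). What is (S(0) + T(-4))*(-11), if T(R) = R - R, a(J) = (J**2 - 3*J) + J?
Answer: 0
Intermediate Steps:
a(J) = J**2 - 2*J
S(A) = A*(-2 + A)
T(R) = 0
(S(0) + T(-4))*(-11) = (0*(-2 + 0) + 0)*(-11) = (0*(-2) + 0)*(-11) = (0 + 0)*(-11) = 0*(-11) = 0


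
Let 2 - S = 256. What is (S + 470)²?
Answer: 46656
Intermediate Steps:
S = -254 (S = 2 - 1*256 = 2 - 256 = -254)
(S + 470)² = (-254 + 470)² = 216² = 46656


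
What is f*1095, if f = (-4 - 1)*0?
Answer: 0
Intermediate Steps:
f = 0 (f = -5*0 = 0)
f*1095 = 0*1095 = 0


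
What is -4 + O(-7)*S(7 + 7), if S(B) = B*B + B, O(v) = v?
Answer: -1474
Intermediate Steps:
S(B) = B + B² (S(B) = B² + B = B + B²)
-4 + O(-7)*S(7 + 7) = -4 - 7*(7 + 7)*(1 + (7 + 7)) = -4 - 98*(1 + 14) = -4 - 98*15 = -4 - 7*210 = -4 - 1470 = -1474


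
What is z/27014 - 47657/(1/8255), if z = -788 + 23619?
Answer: -10627538141659/27014 ≈ -3.9341e+8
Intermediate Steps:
z = 22831
z/27014 - 47657/(1/8255) = 22831/27014 - 47657/(1/8255) = 22831*(1/27014) - 47657/1/8255 = 22831/27014 - 47657*8255 = 22831/27014 - 393408535 = -10627538141659/27014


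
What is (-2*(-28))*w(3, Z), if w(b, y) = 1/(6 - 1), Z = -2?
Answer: 56/5 ≈ 11.200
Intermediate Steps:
w(b, y) = ⅕ (w(b, y) = 1/5 = ⅕)
(-2*(-28))*w(3, Z) = -2*(-28)*(⅕) = 56*(⅕) = 56/5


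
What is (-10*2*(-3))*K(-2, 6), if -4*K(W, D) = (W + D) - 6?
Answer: 30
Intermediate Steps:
K(W, D) = 3/2 - D/4 - W/4 (K(W, D) = -((W + D) - 6)/4 = -((D + W) - 6)/4 = -(-6 + D + W)/4 = 3/2 - D/4 - W/4)
(-10*2*(-3))*K(-2, 6) = (-10*2*(-3))*(3/2 - 1/4*6 - 1/4*(-2)) = (-(-60))*(3/2 - 3/2 + 1/2) = -10*(-6)*(1/2) = 60*(1/2) = 30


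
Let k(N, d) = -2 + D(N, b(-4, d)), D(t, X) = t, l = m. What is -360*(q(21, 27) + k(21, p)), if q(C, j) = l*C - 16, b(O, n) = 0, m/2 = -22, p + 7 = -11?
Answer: 331560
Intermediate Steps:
p = -18 (p = -7 - 11 = -18)
m = -44 (m = 2*(-22) = -44)
l = -44
k(N, d) = -2 + N
q(C, j) = -16 - 44*C (q(C, j) = -44*C - 16 = -16 - 44*C)
-360*(q(21, 27) + k(21, p)) = -360*((-16 - 44*21) + (-2 + 21)) = -360*((-16 - 924) + 19) = -360*(-940 + 19) = -360*(-921) = 331560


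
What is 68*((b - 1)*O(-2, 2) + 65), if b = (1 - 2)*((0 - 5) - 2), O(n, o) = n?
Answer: 3604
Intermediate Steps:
b = 7 (b = -(-5 - 2) = -1*(-7) = 7)
68*((b - 1)*O(-2, 2) + 65) = 68*((7 - 1)*(-2) + 65) = 68*(6*(-2) + 65) = 68*(-12 + 65) = 68*53 = 3604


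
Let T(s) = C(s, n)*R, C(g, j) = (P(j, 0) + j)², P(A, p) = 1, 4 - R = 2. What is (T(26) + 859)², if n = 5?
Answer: 866761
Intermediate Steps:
R = 2 (R = 4 - 1*2 = 4 - 2 = 2)
C(g, j) = (1 + j)²
T(s) = 72 (T(s) = (1 + 5)²*2 = 6²*2 = 36*2 = 72)
(T(26) + 859)² = (72 + 859)² = 931² = 866761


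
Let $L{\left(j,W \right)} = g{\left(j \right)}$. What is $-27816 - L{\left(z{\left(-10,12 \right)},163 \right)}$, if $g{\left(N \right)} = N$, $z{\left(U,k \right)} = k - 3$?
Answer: $-27825$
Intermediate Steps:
$z{\left(U,k \right)} = -3 + k$ ($z{\left(U,k \right)} = k - 3 = -3 + k$)
$L{\left(j,W \right)} = j$
$-27816 - L{\left(z{\left(-10,12 \right)},163 \right)} = -27816 - \left(-3 + 12\right) = -27816 - 9 = -27825$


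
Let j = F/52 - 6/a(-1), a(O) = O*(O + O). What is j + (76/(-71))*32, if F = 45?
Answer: -134345/3692 ≈ -36.388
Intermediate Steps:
a(O) = 2*O**2 (a(O) = O*(2*O) = 2*O**2)
j = -111/52 (j = 45/52 - 6/(2*(-1)**2) = 45*(1/52) - 6/(2*1) = 45/52 - 6/2 = 45/52 - 6*1/2 = 45/52 - 3 = -111/52 ≈ -2.1346)
j + (76/(-71))*32 = -111/52 + (76/(-71))*32 = -111/52 + (76*(-1/71))*32 = -111/52 - 76/71*32 = -111/52 - 2432/71 = -134345/3692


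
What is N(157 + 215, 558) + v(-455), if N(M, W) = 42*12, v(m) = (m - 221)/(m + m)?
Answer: 17666/35 ≈ 504.74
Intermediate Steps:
v(m) = (-221 + m)/(2*m) (v(m) = (-221 + m)/((2*m)) = (-221 + m)*(1/(2*m)) = (-221 + m)/(2*m))
N(M, W) = 504
N(157 + 215, 558) + v(-455) = 504 + (1/2)*(-221 - 455)/(-455) = 504 + (1/2)*(-1/455)*(-676) = 504 + 26/35 = 17666/35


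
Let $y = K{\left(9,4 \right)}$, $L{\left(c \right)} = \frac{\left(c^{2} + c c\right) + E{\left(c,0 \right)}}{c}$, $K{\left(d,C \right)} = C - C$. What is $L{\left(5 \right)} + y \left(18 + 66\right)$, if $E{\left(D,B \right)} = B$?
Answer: $10$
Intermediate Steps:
$K{\left(d,C \right)} = 0$
$L{\left(c \right)} = 2 c$ ($L{\left(c \right)} = \frac{\left(c^{2} + c c\right) + 0}{c} = \frac{\left(c^{2} + c^{2}\right) + 0}{c} = \frac{2 c^{2} + 0}{c} = \frac{2 c^{2}}{c} = 2 c$)
$y = 0$
$L{\left(5 \right)} + y \left(18 + 66\right) = 2 \cdot 5 + 0 \left(18 + 66\right) = 10 + 0 \cdot 84 = 10 + 0 = 10$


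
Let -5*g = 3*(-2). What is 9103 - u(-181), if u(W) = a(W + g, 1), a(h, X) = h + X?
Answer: 46409/5 ≈ 9281.8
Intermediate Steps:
g = 6/5 (g = -3*(-2)/5 = -1/5*(-6) = 6/5 ≈ 1.2000)
a(h, X) = X + h
u(W) = 11/5 + W (u(W) = 1 + (W + 6/5) = 1 + (6/5 + W) = 11/5 + W)
9103 - u(-181) = 9103 - (11/5 - 181) = 9103 - 1*(-894/5) = 9103 + 894/5 = 46409/5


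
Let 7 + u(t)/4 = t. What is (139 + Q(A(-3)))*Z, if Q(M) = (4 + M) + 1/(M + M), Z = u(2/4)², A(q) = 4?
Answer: 198913/2 ≈ 99457.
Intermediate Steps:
u(t) = -28 + 4*t
Z = 676 (Z = (-28 + 4*(2/4))² = (-28 + 4*(2*(¼)))² = (-28 + 4*(½))² = (-28 + 2)² = (-26)² = 676)
Q(M) = 4 + M + 1/(2*M) (Q(M) = (4 + M) + 1/(2*M) = 4 + M + 1/(2*M))
(139 + Q(A(-3)))*Z = (139 + (4 + 4 + (½)/4))*676 = (139 + (4 + 4 + (½)*(¼)))*676 = (139 + (4 + 4 + ⅛))*676 = (139 + 65/8)*676 = (1177/8)*676 = 198913/2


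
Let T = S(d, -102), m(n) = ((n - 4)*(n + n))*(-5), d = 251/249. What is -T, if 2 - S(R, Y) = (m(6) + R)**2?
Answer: 877753639/62001 ≈ 14157.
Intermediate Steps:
d = 251/249 (d = 251*(1/249) = 251/249 ≈ 1.0080)
m(n) = -10*n*(-4 + n) (m(n) = ((-4 + n)*(2*n))*(-5) = (2*n*(-4 + n))*(-5) = -10*n*(-4 + n))
S(R, Y) = 2 - (-120 + R)**2 (S(R, Y) = 2 - (10*6*(4 - 1*6) + R)**2 = 2 - (10*6*(4 - 6) + R)**2 = 2 - (10*6*(-2) + R)**2 = 2 - (-120 + R)**2)
T = -877753639/62001 (T = 2 - (-120 + 251/249)**2 = 2 - (-29629/249)**2 = 2 - 1*877877641/62001 = 2 - 877877641/62001 = -877753639/62001 ≈ -14157.)
-T = -1*(-877753639/62001) = 877753639/62001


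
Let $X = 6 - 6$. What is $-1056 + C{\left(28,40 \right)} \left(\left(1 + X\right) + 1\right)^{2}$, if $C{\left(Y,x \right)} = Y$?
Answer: $-944$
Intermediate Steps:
$X = 0$ ($X = 6 - 6 = 0$)
$-1056 + C{\left(28,40 \right)} \left(\left(1 + X\right) + 1\right)^{2} = -1056 + 28 \left(\left(1 + 0\right) + 1\right)^{2} = -1056 + 28 \left(1 + 1\right)^{2} = -1056 + 28 \cdot 2^{2} = -1056 + 28 \cdot 4 = -1056 + 112 = -944$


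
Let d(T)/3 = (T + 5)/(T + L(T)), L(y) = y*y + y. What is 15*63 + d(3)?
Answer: 4733/5 ≈ 946.60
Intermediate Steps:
L(y) = y + y² (L(y) = y² + y = y + y²)
d(T) = 3*(5 + T)/(T + T*(1 + T)) (d(T) = 3*((T + 5)/(T + T*(1 + T))) = 3*((5 + T)/(T + T*(1 + T))) = 3*(5 + T)/(T + T*(1 + T)))
15*63 + d(3) = 15*63 + 3*(5 + 3)/(3*(2 + 3)) = 945 + 3*(⅓)*8/5 = 945 + 3*(⅓)*(⅕)*8 = 945 + 8/5 = 4733/5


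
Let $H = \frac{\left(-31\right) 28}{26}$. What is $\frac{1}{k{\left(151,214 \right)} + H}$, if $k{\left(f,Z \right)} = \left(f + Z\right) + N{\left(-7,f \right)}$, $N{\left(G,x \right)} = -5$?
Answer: $\frac{13}{4246} \approx 0.0030617$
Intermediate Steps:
$k{\left(f,Z \right)} = -5 + Z + f$ ($k{\left(f,Z \right)} = \left(f + Z\right) - 5 = \left(Z + f\right) - 5 = -5 + Z + f$)
$H = - \frac{434}{13}$ ($H = \left(-868\right) \frac{1}{26} = - \frac{434}{13} \approx -33.385$)
$\frac{1}{k{\left(151,214 \right)} + H} = \frac{1}{\left(-5 + 214 + 151\right) - \frac{434}{13}} = \frac{1}{360 - \frac{434}{13}} = \frac{1}{\frac{4246}{13}} = \frac{13}{4246}$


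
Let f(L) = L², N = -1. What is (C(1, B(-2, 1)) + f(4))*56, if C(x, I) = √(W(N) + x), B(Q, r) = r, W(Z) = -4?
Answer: 896 + 56*I*√3 ≈ 896.0 + 96.995*I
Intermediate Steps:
C(x, I) = √(-4 + x)
(C(1, B(-2, 1)) + f(4))*56 = (√(-4 + 1) + 4²)*56 = (√(-3) + 16)*56 = (I*√3 + 16)*56 = (16 + I*√3)*56 = 896 + 56*I*√3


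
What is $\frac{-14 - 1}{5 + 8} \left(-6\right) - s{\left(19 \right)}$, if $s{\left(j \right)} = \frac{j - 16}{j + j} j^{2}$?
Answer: $- \frac{561}{26} \approx -21.577$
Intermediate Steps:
$s{\left(j \right)} = \frac{j \left(-16 + j\right)}{2}$ ($s{\left(j \right)} = \frac{-16 + j}{2 j} j^{2} = \frac{j \left(-16 + j\right)}{2}$)
$\frac{-14 - 1}{5 + 8} \left(-6\right) - s{\left(19 \right)} = \frac{-14 - 1}{5 + 8} \left(-6\right) - \frac{1}{2} \cdot 19 \left(-16 + 19\right) = - \frac{15}{13} \left(-6\right) - \frac{1}{2} \cdot 19 \cdot 3 = \left(-15\right) \frac{1}{13} \left(-6\right) - \frac{57}{2} = \left(- \frac{15}{13}\right) \left(-6\right) - \frac{57}{2} = \frac{90}{13} - \frac{57}{2} = - \frac{561}{26}$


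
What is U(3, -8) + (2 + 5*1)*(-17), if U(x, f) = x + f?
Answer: -124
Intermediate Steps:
U(x, f) = f + x
U(3, -8) + (2 + 5*1)*(-17) = (-8 + 3) + (2 + 5*1)*(-17) = -5 + (2 + 5)*(-17) = -5 + 7*(-17) = -5 - 119 = -124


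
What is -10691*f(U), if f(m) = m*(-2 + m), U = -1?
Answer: -32073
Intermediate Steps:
-10691*f(U) = -(-10691)*(-2 - 1) = -(-10691)*(-3) = -10691*3 = -32073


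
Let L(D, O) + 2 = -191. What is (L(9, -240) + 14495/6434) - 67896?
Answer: -438070131/6434 ≈ -68087.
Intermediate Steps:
L(D, O) = -193 (L(D, O) = -2 - 191 = -193)
(L(9, -240) + 14495/6434) - 67896 = (-193 + 14495/6434) - 67896 = -1227267/6434 - 67896 = -438070131/6434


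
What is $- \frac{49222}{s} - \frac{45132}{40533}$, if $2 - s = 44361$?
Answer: $- \frac{2298354}{599334449} \approx -0.0038348$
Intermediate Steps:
$s = -44359$ ($s = 2 - 44361 = -44359$)
$- \frac{49222}{s} - \frac{45132}{40533} = - \frac{49222}{-44359} - \frac{45132}{40533} = \left(-49222\right) \left(- \frac{1}{44359}\right) - \frac{15044}{13511} = \frac{49222}{44359} - \frac{15044}{13511} = - \frac{2298354}{599334449}$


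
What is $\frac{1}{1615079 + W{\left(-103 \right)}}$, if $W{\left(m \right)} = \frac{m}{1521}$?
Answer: $\frac{1521}{2456535056} \approx 6.1916 \cdot 10^{-7}$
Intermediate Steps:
$W{\left(m \right)} = \frac{m}{1521}$
$\frac{1}{1615079 + W{\left(-103 \right)}} = \frac{1}{1615079 + \frac{1}{1521} \left(-103\right)} = \frac{1}{1615079 - \frac{103}{1521}} = \frac{1}{\frac{2456535056}{1521}} = \frac{1521}{2456535056}$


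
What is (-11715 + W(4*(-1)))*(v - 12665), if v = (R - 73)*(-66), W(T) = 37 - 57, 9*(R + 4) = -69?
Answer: 83048595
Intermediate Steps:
R = -35/3 (R = -4 + (1/9)*(-69) = -4 - 23/3 = -35/3 ≈ -11.667)
W(T) = -20
v = 5588 (v = (-35/3 - 73)*(-66) = -254/3*(-66) = 5588)
(-11715 + W(4*(-1)))*(v - 12665) = (-11715 - 20)*(5588 - 12665) = -11735*(-7077) = 83048595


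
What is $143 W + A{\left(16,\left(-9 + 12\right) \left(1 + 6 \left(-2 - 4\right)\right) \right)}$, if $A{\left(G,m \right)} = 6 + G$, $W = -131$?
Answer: $-18711$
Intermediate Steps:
$143 W + A{\left(16,\left(-9 + 12\right) \left(1 + 6 \left(-2 - 4\right)\right) \right)} = 143 \left(-131\right) + \left(6 + 16\right) = -18733 + 22 = -18711$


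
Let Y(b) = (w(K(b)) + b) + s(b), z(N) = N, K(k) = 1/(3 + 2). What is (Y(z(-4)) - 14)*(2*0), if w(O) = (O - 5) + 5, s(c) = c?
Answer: 0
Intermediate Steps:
K(k) = 1/5
w(O) = O (w(O) = (-5 + O) + 5 = O)
Y(b) = 1/5 + 2*b (Y(b) = (1/5 + b) + b = 1/5 + 2*b)
(Y(z(-4)) - 14)*(2*0) = ((1/5 + 2*(-4)) - 14)*(2*0) = ((1/5 - 8) - 14)*0 = (-39/5 - 14)*0 = -109/5*0 = 0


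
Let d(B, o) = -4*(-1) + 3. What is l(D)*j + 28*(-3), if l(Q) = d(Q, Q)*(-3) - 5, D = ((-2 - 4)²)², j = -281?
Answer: 7222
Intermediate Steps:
d(B, o) = 7 (d(B, o) = 4 + 3 = 7)
D = 1296 (D = ((-6)²)² = 36² = 1296)
l(Q) = -26 (l(Q) = 7*(-3) - 5 = -21 - 5 = -26)
l(D)*j + 28*(-3) = -26*(-281) + 28*(-3) = 7306 - 84 = 7222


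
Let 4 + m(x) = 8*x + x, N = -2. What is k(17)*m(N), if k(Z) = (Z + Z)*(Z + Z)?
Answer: -25432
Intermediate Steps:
k(Z) = 4*Z² (k(Z) = (2*Z)*(2*Z) = 4*Z²)
m(x) = -4 + 9*x (m(x) = -4 + (8*x + x) = -4 + 9*x)
k(17)*m(N) = (4*17²)*(-4 + 9*(-2)) = (4*289)*(-4 - 18) = 1156*(-22) = -25432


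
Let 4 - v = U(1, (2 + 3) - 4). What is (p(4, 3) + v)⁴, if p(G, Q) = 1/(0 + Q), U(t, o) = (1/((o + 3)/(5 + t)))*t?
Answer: 83521/1296 ≈ 64.445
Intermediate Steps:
U(t, o) = t*(5 + t)/(3 + o) (U(t, o) = (1/((3 + o)/(5 + t)))*t = (1*((5 + t)/(3 + o)))*t = ((5 + t)/(3 + o))*t = t*(5 + t)/(3 + o))
p(G, Q) = 1/Q
v = 5/2 (v = 4 - (5 + 1)/(3 + ((2 + 3) - 4)) = 4 - 6/(3 + (5 - 4)) = 4 - 6/(3 + 1) = 4 - 6/4 = 4 - 1*3/2 = 4 - 3/2 = 5/2 ≈ 2.5000)
(p(4, 3) + v)⁴ = (1/3 + 5/2)⁴ = (⅓ + 5/2)⁴ = (17/6)⁴ = 83521/1296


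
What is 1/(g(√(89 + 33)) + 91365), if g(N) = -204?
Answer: 1/91161 ≈ 1.0970e-5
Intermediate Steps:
1/(g(√(89 + 33)) + 91365) = 1/(-204 + 91365) = 1/91161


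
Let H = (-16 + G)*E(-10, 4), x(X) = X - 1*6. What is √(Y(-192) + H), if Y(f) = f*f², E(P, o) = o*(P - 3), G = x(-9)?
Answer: 2*I*√1769069 ≈ 2660.1*I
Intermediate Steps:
x(X) = -6 + X (x(X) = X - 6 = -6 + X)
G = -15 (G = -6 - 9 = -15)
E(P, o) = o*(-3 + P)
Y(f) = f³
H = 1612 (H = (-16 - 15)*(4*(-3 - 10)) = -124*(-13) = -31*(-52) = 1612)
√(Y(-192) + H) = √((-192)³ + 1612) = √(-7077888 + 1612) = √(-7076276) = 2*I*√1769069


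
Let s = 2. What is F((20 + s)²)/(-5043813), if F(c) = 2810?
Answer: -2810/5043813 ≈ -0.00055712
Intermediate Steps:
F((20 + s)²)/(-5043813) = 2810/(-5043813) = 2810*(-1/5043813) = -2810/5043813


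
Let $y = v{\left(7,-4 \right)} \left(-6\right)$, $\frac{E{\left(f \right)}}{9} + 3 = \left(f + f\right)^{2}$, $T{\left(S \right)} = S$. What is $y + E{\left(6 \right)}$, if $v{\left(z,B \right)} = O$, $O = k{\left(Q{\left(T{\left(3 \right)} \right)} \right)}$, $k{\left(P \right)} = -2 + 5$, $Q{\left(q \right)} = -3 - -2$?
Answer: $1251$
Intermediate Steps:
$Q{\left(q \right)} = -1$ ($Q{\left(q \right)} = -3 + 2 = -1$)
$E{\left(f \right)} = -27 + 36 f^{2}$ ($E{\left(f \right)} = -27 + 9 \left(f + f\right)^{2} = -27 + 9 \left(2 f\right)^{2} = -27 + 9 \cdot 4 f^{2} = -27 + 36 f^{2}$)
$k{\left(P \right)} = 3$
$O = 3$
$v{\left(z,B \right)} = 3$
$y = -18$ ($y = 3 \left(-6\right) = -18$)
$y + E{\left(6 \right)} = -18 - \left(27 - 36 \cdot 6^{2}\right) = -18 + \left(-27 + 36 \cdot 36\right) = -18 + \left(-27 + 1296\right) = -18 + 1269 = 1251$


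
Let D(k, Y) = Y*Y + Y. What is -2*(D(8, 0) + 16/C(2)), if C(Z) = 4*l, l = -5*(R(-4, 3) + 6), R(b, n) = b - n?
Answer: -8/5 ≈ -1.6000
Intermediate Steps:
l = 5 (l = -5*((-4 - 1*3) + 6) = -5*((-4 - 3) + 6) = -5*(-7 + 6) = -5*(-1) = 5)
D(k, Y) = Y + Y**2 (D(k, Y) = Y**2 + Y = Y + Y**2)
C(Z) = 20 (C(Z) = 4*5 = 20)
-2*(D(8, 0) + 16/C(2)) = -2*(0*(1 + 0) + 16/20) = -2*(0*1 + 16*(1/20)) = -2*(0 + 4/5) = -2*4/5 = -8/5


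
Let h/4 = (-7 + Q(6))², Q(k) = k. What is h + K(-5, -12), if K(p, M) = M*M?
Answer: 148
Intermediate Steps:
K(p, M) = M²
h = 4 (h = 4*(-7 + 6)² = 4*(-1)² = 4*1 = 4)
h + K(-5, -12) = 4 + (-12)² = 4 + 144 = 148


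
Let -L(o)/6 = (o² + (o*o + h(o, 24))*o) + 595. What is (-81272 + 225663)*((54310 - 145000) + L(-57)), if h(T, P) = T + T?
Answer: 138386644656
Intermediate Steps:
h(T, P) = 2*T
L(o) = -3570 - 6*o² - 6*o*(o² + 2*o) (L(o) = -6*((o² + (o*o + 2*o)*o) + 595) = -6*((o² + (o² + 2*o)*o) + 595) = -6*((o² + o*(o² + 2*o)) + 595) = -6*(595 + o² + o*(o² + 2*o)) = -3570 - 6*o² - 6*o*(o² + 2*o))
(-81272 + 225663)*((54310 - 145000) + L(-57)) = (-81272 + 225663)*((54310 - 145000) + (-3570 - 18*(-57)² - 6*(-57)³)) = 144391*(-90690 + (-3570 - 18*3249 - 6*(-185193))) = 144391*(-90690 + (-3570 - 58482 + 1111158)) = 144391*(-90690 + 1049106) = 144391*958416 = 138386644656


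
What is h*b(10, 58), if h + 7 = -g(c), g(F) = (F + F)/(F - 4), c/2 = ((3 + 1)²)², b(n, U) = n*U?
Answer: -664100/127 ≈ -5229.1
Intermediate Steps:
b(n, U) = U*n
c = 512 (c = 2*((3 + 1)²)² = 2*(4²)² = 2*16² = 2*256 = 512)
g(F) = 2*F/(-4 + F) (g(F) = (2*F)/(-4 + F) = 2*F/(-4 + F))
h = -1145/127 (h = -7 - 2*512/(-4 + 512) = -7 - 2*512/508 = -7 - 1*256/127 = -7 - 256/127 = -1145/127 ≈ -9.0157)
h*b(10, 58) = -66410*10/127 = -1145/127*580 = -664100/127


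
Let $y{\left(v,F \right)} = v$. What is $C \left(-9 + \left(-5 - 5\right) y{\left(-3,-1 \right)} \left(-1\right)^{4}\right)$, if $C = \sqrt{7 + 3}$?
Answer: $21 \sqrt{10} \approx 66.408$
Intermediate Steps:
$C = \sqrt{10} \approx 3.1623$
$C \left(-9 + \left(-5 - 5\right) y{\left(-3,-1 \right)} \left(-1\right)^{4}\right) = \sqrt{10} \left(-9 + \left(-5 - 5\right) \left(-3\right) \left(-1\right)^{4}\right) = \sqrt{10} \left(-9 + \left(-10\right) \left(-3\right) 1\right) = \sqrt{10} \left(-9 + 30 \cdot 1\right) = \sqrt{10} \left(-9 + 30\right) = \sqrt{10} \cdot 21 = 21 \sqrt{10}$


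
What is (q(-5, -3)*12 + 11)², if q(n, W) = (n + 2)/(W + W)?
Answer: 289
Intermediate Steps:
q(n, W) = (2 + n)/(2*W) (q(n, W) = (2 + n)/((2*W)) = (2 + n)*(1/(2*W)) = (2 + n)/(2*W))
(q(-5, -3)*12 + 11)² = (((½)*(2 - 5)/(-3))*12 + 11)² = (((½)*(-⅓)*(-3))*12 + 11)² = ((½)*12 + 11)² = (6 + 11)² = 17² = 289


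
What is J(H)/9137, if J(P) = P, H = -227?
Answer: -227/9137 ≈ -0.024844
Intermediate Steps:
J(H)/9137 = -227/9137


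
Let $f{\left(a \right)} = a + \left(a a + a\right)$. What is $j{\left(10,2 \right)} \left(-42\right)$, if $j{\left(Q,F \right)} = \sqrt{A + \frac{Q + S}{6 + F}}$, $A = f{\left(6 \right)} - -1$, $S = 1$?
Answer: $- \frac{21 \sqrt{806}}{2} \approx -298.1$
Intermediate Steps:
$f{\left(a \right)} = a^{2} + 2 a$ ($f{\left(a \right)} = a + \left(a^{2} + a\right) = a + \left(a + a^{2}\right) = a^{2} + 2 a$)
$A = 49$ ($A = 6 \left(2 + 6\right) - -1 = 6 \cdot 8 + 1 = 48 + 1 = 49$)
$j{\left(Q,F \right)} = \sqrt{49 + \frac{1 + Q}{6 + F}}$ ($j{\left(Q,F \right)} = \sqrt{49 + \frac{Q + 1}{6 + F}} = \sqrt{49 + \frac{1 + Q}{6 + F}}$)
$j{\left(10,2 \right)} \left(-42\right) = \sqrt{\frac{295 + 10 + 49 \cdot 2}{6 + 2}} \left(-42\right) = \sqrt{\frac{295 + 10 + 98}{8}} \left(-42\right) = \sqrt{\frac{1}{8} \cdot 403} \left(-42\right) = \sqrt{\frac{403}{8}} \left(-42\right) = \frac{\sqrt{806}}{4} \left(-42\right) = - \frac{21 \sqrt{806}}{2}$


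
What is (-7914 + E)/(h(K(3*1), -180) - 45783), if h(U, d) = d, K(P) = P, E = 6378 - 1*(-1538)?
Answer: -2/45963 ≈ -4.3513e-5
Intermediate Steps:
E = 7916 (E = 6378 + 1538 = 7916)
(-7914 + E)/(h(K(3*1), -180) - 45783) = (-7914 + 7916)/(-180 - 45783) = 2/(-45963) = 2*(-1/45963) = -2/45963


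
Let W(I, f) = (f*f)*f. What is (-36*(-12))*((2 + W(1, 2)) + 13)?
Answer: 9936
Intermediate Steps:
W(I, f) = f**3 (W(I, f) = f**2*f = f**3)
(-36*(-12))*((2 + W(1, 2)) + 13) = (-36*(-12))*((2 + 2**3) + 13) = 432*((2 + 8) + 13) = 432*(10 + 13) = 432*23 = 9936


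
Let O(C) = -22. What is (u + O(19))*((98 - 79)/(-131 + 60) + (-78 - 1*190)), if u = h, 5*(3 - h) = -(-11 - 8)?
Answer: 2171358/355 ≈ 6116.5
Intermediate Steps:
h = -⅘ (h = 3 - (-1)*(-11 - 8)/5 = 3 - (-1)*(-19)/5 = 3 - ⅕*19 = 3 - 19/5 = -⅘ ≈ -0.80000)
u = -⅘ ≈ -0.80000
(u + O(19))*((98 - 79)/(-131 + 60) + (-78 - 1*190)) = (-⅘ - 22)*((98 - 79)/(-131 + 60) + (-78 - 1*190)) = -114*(19/(-71) + (-78 - 190))/5 = -114*(19*(-1/71) - 268)/5 = -114*(-19/71 - 268)/5 = -114/5*(-19047/71) = 2171358/355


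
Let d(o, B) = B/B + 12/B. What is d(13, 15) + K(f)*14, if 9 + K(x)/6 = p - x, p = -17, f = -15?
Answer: -4611/5 ≈ -922.20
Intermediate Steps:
d(o, B) = 1 + 12/B
K(x) = -156 - 6*x (K(x) = -54 + 6*(-17 - x) = -54 + (-102 - 6*x) = -156 - 6*x)
d(13, 15) + K(f)*14 = (12 + 15)/15 + (-156 - 6*(-15))*14 = (1/15)*27 + (-156 + 90)*14 = 9/5 - 66*14 = 9/5 - 924 = -4611/5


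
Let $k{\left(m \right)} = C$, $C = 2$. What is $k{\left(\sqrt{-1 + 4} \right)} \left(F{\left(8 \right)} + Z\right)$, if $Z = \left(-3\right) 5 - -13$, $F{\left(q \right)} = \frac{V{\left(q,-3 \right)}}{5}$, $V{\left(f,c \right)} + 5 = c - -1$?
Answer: $- \frac{34}{5} \approx -6.8$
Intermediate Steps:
$k{\left(m \right)} = 2$
$V{\left(f,c \right)} = -4 + c$ ($V{\left(f,c \right)} = -5 + \left(c - -1\right) = -5 + \left(c + 1\right) = -5 + \left(1 + c\right) = -4 + c$)
$F{\left(q \right)} = - \frac{7}{5}$ ($F{\left(q \right)} = \frac{-4 - 3}{5} = \left(-7\right) \frac{1}{5} = - \frac{7}{5}$)
$Z = -2$ ($Z = -15 + 13 = -2$)
$k{\left(\sqrt{-1 + 4} \right)} \left(F{\left(8 \right)} + Z\right) = 2 \left(- \frac{7}{5} - 2\right) = 2 \left(- \frac{17}{5}\right) = - \frac{34}{5}$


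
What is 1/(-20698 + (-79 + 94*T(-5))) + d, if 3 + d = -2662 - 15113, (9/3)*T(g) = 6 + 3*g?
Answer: -374386903/21059 ≈ -17778.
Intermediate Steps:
T(g) = 2 + g (T(g) = (6 + 3*g)/3 = 2 + g)
d = -17778 (d = -3 + (-2662 - 15113) = -3 - 17775 = -17778)
1/(-20698 + (-79 + 94*T(-5))) + d = 1/(-20698 + (-79 + 94*(2 - 5))) - 17778 = 1/(-20698 + (-79 + 94*(-3))) - 17778 = 1/(-20698 + (-79 - 282)) - 17778 = 1/(-20698 - 361) - 17778 = 1/(-21059) - 17778 = -1/21059 - 17778 = -374386903/21059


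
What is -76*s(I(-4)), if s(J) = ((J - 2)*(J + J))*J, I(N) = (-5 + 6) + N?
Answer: 6840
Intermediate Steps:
I(N) = 1 + N
s(J) = 2*J**2*(-2 + J) (s(J) = ((-2 + J)*(2*J))*J = (2*J*(-2 + J))*J = 2*J**2*(-2 + J))
-76*s(I(-4)) = -152*(1 - 4)**2*(-2 + (1 - 4)) = -152*(-3)**2*(-2 - 3) = -152*9*(-5) = -76*(-90) = 6840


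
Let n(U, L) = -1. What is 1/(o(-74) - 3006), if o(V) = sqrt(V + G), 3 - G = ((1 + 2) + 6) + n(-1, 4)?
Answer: -3006/9036115 - I*sqrt(79)/9036115 ≈ -0.00033267 - 9.8363e-7*I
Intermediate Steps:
G = -5 (G = 3 - (((1 + 2) + 6) - 1) = 3 - ((3 + 6) - 1) = 3 - (9 - 1) = 3 - 1*8 = 3 - 8 = -5)
o(V) = sqrt(-5 + V) (o(V) = sqrt(V - 5) = sqrt(-5 + V))
1/(o(-74) - 3006) = 1/(sqrt(-5 - 74) - 3006) = 1/(sqrt(-79) - 3006) = 1/(I*sqrt(79) - 3006) = 1/(-3006 + I*sqrt(79))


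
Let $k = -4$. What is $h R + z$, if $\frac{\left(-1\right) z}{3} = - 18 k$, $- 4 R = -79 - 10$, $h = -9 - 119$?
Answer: $-3064$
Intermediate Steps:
$h = -128$ ($h = -9 - 119 = -128$)
$R = \frac{89}{4}$ ($R = - \frac{-79 - 10}{4} = \left(- \frac{1}{4}\right) \left(-89\right) = \frac{89}{4} \approx 22.25$)
$z = -216$ ($z = - 3 \left(\left(-18\right) \left(-4\right)\right) = \left(-3\right) 72 = -216$)
$h R + z = \left(-128\right) \frac{89}{4} - 216 = -2848 - 216 = -3064$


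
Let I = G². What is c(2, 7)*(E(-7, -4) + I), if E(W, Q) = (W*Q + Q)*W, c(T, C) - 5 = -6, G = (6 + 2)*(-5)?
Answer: -1432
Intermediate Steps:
G = -40 (G = 8*(-5) = -40)
c(T, C) = -1 (c(T, C) = 5 - 6 = -1)
E(W, Q) = W*(Q + Q*W) (E(W, Q) = (Q*W + Q)*W = (Q + Q*W)*W = W*(Q + Q*W))
I = 1600 (I = (-40)² = 1600)
c(2, 7)*(E(-7, -4) + I) = -(-4*(-7)*(1 - 7) + 1600) = -(-4*(-7)*(-6) + 1600) = -(-168 + 1600) = -1*1432 = -1432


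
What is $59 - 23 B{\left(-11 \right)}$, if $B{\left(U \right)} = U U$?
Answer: $-2724$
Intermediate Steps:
$B{\left(U \right)} = U^{2}$
$59 - 23 B{\left(-11 \right)} = 59 - 23 \left(-11\right)^{2} = 59 - 2783 = -2724$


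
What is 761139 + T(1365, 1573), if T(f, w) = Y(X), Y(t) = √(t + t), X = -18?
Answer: 761139 + 6*I ≈ 7.6114e+5 + 6.0*I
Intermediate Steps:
Y(t) = √2*√t (Y(t) = √(2*t) = √2*√t)
T(f, w) = 6*I (T(f, w) = √2*√(-18) = √2*(3*I*√2) = 6*I)
761139 + T(1365, 1573) = 761139 + 6*I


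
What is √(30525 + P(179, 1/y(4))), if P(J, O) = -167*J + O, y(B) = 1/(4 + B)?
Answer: 8*√10 ≈ 25.298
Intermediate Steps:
P(J, O) = O - 167*J
√(30525 + P(179, 1/y(4))) = √(30525 + (1/(1/(4 + 4)) - 167*179)) = √(30525 + (1/(1/8) - 29893)) = √(30525 + (1/(⅛) - 29893)) = √(30525 + (8 - 29893)) = √(30525 - 29885) = √640 = 8*√10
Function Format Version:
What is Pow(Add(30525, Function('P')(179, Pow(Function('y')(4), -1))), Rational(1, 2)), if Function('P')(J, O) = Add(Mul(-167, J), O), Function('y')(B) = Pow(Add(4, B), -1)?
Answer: Mul(8, Pow(10, Rational(1, 2))) ≈ 25.298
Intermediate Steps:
Function('P')(J, O) = Add(O, Mul(-167, J))
Pow(Add(30525, Function('P')(179, Pow(Function('y')(4), -1))), Rational(1, 2)) = Pow(Add(30525, Add(Pow(Pow(Add(4, 4), -1), -1), Mul(-167, 179))), Rational(1, 2)) = Pow(Add(30525, Add(Pow(Pow(8, -1), -1), -29893)), Rational(1, 2)) = Pow(Add(30525, Add(Pow(Rational(1, 8), -1), -29893)), Rational(1, 2)) = Pow(Add(30525, Add(8, -29893)), Rational(1, 2)) = Pow(Add(30525, -29885), Rational(1, 2)) = Pow(640, Rational(1, 2)) = Mul(8, Pow(10, Rational(1, 2)))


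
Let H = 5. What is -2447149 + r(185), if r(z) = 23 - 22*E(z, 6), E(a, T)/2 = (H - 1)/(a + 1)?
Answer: -227582806/93 ≈ -2.4471e+6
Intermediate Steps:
E(a, T) = 8/(1 + a) (E(a, T) = 2*((5 - 1)/(a + 1)) = 2*(4/(1 + a)) = 8/(1 + a))
r(z) = 23 - 176/(1 + z)
-2447149 + r(185) = -2447149 + (-153 + 23*185)/(1 + 185) = -2447149 + (-153 + 4255)/186 = -2447149 + (1/186)*4102 = -2447149 + 2051/93 = -227582806/93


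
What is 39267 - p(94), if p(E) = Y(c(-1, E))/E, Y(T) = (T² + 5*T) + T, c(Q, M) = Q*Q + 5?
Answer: 1845513/47 ≈ 39266.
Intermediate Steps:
c(Q, M) = 5 + Q² (c(Q, M) = Q² + 5 = 5 + Q²)
Y(T) = T² + 6*T
p(E) = 72/E (p(E) = ((5 + (-1)²)*(6 + (5 + (-1)²)))/E = ((5 + 1)*(6 + (5 + 1)))/E = (6*(6 + 6))/E = (6*12)/E = 72/E)
39267 - p(94) = 39267 - 72/94 = 39267 - 1*36/47 = 39267 - 36/47 = 1845513/47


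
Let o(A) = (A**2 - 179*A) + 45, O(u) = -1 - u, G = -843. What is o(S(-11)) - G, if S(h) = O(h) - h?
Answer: -2430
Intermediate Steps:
S(h) = -1 - 2*h (S(h) = (-1 - h) - h = -1 - 2*h)
o(A) = 45 + A**2 - 179*A
o(S(-11)) - G = (45 + (-1 - 2*(-11))**2 - 179*(-1 - 2*(-11))) - 1*(-843) = (45 + (-1 + 22)**2 - 179*(-1 + 22)) + 843 = (45 + 21**2 - 179*21) + 843 = (45 + 441 - 3759) + 843 = -3273 + 843 = -2430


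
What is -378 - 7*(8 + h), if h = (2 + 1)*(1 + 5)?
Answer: -560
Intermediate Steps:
h = 18 (h = 3*6 = 18)
-378 - 7*(8 + h) = -378 - 7*(8 + 18) = -378 - 7*26 = -378 - 1*182 = -378 - 182 = -560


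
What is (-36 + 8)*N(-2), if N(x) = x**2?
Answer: -112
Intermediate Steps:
(-36 + 8)*N(-2) = (-36 + 8)*(-2)**2 = -28*4 = -112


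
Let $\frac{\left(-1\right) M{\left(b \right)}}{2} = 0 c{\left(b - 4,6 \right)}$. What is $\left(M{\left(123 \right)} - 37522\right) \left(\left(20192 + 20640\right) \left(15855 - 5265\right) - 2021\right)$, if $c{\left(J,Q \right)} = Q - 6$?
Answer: $-16224845207398$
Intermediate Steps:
$c{\left(J,Q \right)} = -6 + Q$ ($c{\left(J,Q \right)} = Q - 6 = -6 + Q$)
$M{\left(b \right)} = 0$ ($M{\left(b \right)} = - 2 \cdot 0 \left(-6 + 6\right) = - 2 \cdot 0 \cdot 0 = \left(-2\right) 0 = 0$)
$\left(M{\left(123 \right)} - 37522\right) \left(\left(20192 + 20640\right) \left(15855 - 5265\right) - 2021\right) = \left(0 - 37522\right) \left(\left(20192 + 20640\right) \left(15855 - 5265\right) - 2021\right) = - 37522 \left(40832 \cdot 10590 - 2021\right) = - 37522 \left(432410880 - 2021\right) = \left(-37522\right) 432408859 = -16224845207398$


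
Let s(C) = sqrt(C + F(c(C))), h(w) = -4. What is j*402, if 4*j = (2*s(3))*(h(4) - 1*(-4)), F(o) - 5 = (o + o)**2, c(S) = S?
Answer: 0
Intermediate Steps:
F(o) = 5 + 4*o**2 (F(o) = 5 + (o + o)**2 = 5 + (2*o)**2 = 5 + 4*o**2)
s(C) = sqrt(5 + C + 4*C**2) (s(C) = sqrt(C + (5 + 4*C**2)) = sqrt(5 + C + 4*C**2))
j = 0 (j = ((2*sqrt(5 + 3 + 4*3**2))*(-4 - 1*(-4)))/4 = ((2*sqrt(5 + 3 + 4*9))*(-4 + 4))/4 = ((2*sqrt(5 + 3 + 36))*0)/4 = ((2*sqrt(44))*0)/4 = ((2*(2*sqrt(11)))*0)/4 = ((4*sqrt(11))*0)/4 = (1/4)*0 = 0)
j*402 = 0*402 = 0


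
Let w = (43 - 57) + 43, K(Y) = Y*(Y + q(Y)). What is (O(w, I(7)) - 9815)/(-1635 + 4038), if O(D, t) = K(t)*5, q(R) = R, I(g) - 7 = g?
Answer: -7855/2403 ≈ -3.2688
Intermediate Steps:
I(g) = 7 + g
K(Y) = 2*Y² (K(Y) = Y*(Y + Y) = Y*(2*Y) = 2*Y²)
w = 29 (w = -14 + 43 = 29)
O(D, t) = 10*t² (O(D, t) = (2*t²)*5 = 10*t²)
(O(w, I(7)) - 9815)/(-1635 + 4038) = (10*(7 + 7)² - 9815)/(-1635 + 4038) = (10*14² - 9815)/2403 = (10*196 - 9815)*(1/2403) = (1960 - 9815)*(1/2403) = -7855*1/2403 = -7855/2403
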